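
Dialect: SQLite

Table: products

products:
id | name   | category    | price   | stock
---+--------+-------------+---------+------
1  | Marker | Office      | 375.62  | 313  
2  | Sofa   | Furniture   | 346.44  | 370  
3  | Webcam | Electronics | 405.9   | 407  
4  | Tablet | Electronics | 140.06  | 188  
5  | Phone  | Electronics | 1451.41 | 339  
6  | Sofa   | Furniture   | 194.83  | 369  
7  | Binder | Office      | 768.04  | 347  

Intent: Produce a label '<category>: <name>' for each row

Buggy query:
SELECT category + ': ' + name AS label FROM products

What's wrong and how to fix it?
Bug: SQLite uses || for string concatenation; + coerces text to numbers (yielding 0)

Fix: Replace + with || to concatenate text

Corrected query:
SELECT category || ': ' || name AS label FROM products

Result:
label              
-------------------
Office: Marker     
Furniture: Sofa    
Electronics: Webcam
Electronics: Tablet
Electronics: Phone 
Furniture: Sofa    
Office: Binder     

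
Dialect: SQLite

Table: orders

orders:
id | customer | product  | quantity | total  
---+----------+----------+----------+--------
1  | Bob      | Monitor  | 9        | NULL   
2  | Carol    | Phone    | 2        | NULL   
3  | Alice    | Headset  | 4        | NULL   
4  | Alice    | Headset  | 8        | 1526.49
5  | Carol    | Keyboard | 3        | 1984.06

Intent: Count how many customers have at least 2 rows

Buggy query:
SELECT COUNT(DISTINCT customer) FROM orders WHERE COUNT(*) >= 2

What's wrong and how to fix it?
Bug: COUNT(*) cannot appear in WHERE; the per-group count doesn't exist yet

Fix: Group first with HAVING COUNT(*) >= 2, then COUNT the resulting groups

Corrected query:
SELECT COUNT(*) FROM (SELECT customer FROM orders GROUP BY customer HAVING COUNT(*) >= 2)

Result:
COUNT(*)
--------
2       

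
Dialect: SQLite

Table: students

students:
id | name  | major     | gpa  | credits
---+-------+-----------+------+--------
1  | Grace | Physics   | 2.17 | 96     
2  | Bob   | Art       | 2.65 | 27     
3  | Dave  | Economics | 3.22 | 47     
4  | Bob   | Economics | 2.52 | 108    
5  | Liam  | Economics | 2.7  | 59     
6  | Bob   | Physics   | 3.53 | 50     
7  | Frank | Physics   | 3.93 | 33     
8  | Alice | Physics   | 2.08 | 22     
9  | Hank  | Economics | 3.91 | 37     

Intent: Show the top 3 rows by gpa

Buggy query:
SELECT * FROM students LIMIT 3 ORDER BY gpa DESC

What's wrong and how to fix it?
Bug: LIMIT must come after ORDER BY

Fix: Sort with ORDER BY, then apply LIMIT

Corrected query:
SELECT * FROM students ORDER BY gpa DESC LIMIT 3

Result:
id | name  | major     | gpa  | credits
---+-------+-----------+------+--------
7  | Frank | Physics   | 3.93 | 33     
9  | Hank  | Economics | 3.91 | 37     
6  | Bob   | Physics   | 3.53 | 50     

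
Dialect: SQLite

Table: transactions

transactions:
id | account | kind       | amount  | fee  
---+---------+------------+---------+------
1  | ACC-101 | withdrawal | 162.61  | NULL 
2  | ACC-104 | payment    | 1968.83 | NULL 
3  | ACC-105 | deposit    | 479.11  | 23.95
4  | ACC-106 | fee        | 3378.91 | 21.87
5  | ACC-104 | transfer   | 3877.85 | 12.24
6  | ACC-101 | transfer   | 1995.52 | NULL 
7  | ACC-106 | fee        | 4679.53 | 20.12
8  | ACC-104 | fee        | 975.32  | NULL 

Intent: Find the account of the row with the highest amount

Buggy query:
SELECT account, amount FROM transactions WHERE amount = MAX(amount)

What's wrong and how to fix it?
Bug: MAX(amount) is an aggregate and cannot be used directly in WHERE

Fix: Wrap MAX in a scalar subquery so WHERE compares against a single value

Corrected query:
SELECT account, amount FROM transactions WHERE amount = (SELECT MAX(amount) FROM transactions)

Result:
account | amount 
--------+--------
ACC-106 | 4679.53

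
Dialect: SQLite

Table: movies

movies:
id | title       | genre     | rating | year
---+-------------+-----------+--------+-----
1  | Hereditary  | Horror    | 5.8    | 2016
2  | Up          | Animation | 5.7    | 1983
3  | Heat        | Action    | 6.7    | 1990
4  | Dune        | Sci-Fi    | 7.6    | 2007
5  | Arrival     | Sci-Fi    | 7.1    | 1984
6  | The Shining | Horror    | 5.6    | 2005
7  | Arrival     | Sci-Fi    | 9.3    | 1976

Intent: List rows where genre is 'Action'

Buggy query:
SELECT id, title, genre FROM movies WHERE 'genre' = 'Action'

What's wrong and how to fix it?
Bug: Single quotes denote string literals in SQL; the column name is being compared as a constant string

Fix: Reference the column as genre without single quotes

Corrected query:
SELECT id, title, genre FROM movies WHERE genre = 'Action'

Result:
id | title | genre 
---+-------+-------
3  | Heat  | Action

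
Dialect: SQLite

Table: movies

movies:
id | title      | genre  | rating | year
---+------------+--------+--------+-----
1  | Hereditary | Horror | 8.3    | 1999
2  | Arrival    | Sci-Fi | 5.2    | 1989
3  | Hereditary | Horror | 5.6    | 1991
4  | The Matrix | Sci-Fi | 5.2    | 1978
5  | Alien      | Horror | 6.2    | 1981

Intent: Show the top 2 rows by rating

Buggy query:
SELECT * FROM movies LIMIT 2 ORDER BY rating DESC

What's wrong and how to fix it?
Bug: ORDER BY cannot follow LIMIT; LIMIT is the final clause

Fix: Sort with ORDER BY, then apply LIMIT

Corrected query:
SELECT * FROM movies ORDER BY rating DESC LIMIT 2

Result:
id | title      | genre  | rating | year
---+------------+--------+--------+-----
1  | Hereditary | Horror | 8.3    | 1999
5  | Alien      | Horror | 6.2    | 1981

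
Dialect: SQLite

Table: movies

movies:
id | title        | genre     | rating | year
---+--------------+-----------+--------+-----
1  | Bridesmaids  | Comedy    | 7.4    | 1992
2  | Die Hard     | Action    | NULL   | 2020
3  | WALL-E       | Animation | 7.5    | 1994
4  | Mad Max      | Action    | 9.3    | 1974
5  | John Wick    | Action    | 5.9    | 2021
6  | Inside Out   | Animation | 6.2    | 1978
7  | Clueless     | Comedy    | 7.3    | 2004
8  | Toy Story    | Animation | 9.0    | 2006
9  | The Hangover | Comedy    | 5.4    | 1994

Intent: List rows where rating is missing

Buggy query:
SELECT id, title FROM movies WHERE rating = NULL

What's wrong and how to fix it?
Bug: Comparing to NULL with '=' never matches; NULL = NULL is unknown, not true

Fix: Replace '= NULL' with 'IS NULL'

Corrected query:
SELECT id, title FROM movies WHERE rating IS NULL

Result:
id | title   
---+---------
2  | Die Hard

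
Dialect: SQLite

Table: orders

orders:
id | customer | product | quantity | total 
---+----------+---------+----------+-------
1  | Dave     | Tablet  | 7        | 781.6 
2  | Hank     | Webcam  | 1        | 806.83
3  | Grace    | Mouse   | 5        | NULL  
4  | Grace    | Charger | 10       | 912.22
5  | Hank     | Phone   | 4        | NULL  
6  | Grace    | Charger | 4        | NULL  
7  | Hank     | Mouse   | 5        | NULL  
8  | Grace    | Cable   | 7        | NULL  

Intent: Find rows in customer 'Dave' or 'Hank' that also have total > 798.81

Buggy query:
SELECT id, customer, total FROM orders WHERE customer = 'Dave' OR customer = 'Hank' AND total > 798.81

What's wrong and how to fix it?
Bug: AND binds tighter than OR, so this parses as customer = 'Dave' OR (customer = 'Hank' AND total > 798.81)

Fix: Group the OR with parentheses (or use IN), then AND the threshold

Corrected query:
SELECT id, customer, total FROM orders WHERE (customer = 'Dave' OR customer = 'Hank') AND total > 798.81

Result:
id | customer | total 
---+----------+-------
2  | Hank     | 806.83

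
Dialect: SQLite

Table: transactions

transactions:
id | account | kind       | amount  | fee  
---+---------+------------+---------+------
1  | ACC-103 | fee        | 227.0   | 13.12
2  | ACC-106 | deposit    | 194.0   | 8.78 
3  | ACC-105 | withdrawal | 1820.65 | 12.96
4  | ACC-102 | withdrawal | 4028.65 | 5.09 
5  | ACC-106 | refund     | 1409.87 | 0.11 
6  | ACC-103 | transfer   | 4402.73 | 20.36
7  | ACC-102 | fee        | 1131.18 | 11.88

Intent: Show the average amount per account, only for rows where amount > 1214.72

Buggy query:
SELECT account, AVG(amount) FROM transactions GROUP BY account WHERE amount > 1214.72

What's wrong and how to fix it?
Bug: Row-level WHERE must come before GROUP BY in the clause order

Fix: Place WHERE between FROM and GROUP BY

Corrected query:
SELECT account, AVG(amount) FROM transactions WHERE amount > 1214.72 GROUP BY account

Result:
account | AVG(amount)
--------+------------
ACC-102 | 4028.65    
ACC-103 | 4402.73    
ACC-105 | 1820.65    
ACC-106 | 1409.87    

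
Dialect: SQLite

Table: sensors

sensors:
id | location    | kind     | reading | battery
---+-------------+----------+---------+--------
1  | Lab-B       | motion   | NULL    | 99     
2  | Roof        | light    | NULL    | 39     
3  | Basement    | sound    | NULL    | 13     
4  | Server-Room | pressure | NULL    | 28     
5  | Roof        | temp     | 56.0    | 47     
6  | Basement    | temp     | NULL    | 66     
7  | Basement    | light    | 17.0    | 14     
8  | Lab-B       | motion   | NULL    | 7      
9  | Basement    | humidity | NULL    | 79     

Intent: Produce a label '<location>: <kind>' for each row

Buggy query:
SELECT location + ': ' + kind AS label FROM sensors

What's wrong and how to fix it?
Bug: SQLite uses || for string concatenation; + coerces text to numbers (yielding 0)

Fix: Replace + with || to concatenate text

Corrected query:
SELECT location || ': ' || kind AS label FROM sensors

Result:
label                
---------------------
Lab-B: motion        
Roof: light          
Basement: sound      
Server-Room: pressure
Roof: temp           
Basement: temp       
Basement: light      
Lab-B: motion        
Basement: humidity   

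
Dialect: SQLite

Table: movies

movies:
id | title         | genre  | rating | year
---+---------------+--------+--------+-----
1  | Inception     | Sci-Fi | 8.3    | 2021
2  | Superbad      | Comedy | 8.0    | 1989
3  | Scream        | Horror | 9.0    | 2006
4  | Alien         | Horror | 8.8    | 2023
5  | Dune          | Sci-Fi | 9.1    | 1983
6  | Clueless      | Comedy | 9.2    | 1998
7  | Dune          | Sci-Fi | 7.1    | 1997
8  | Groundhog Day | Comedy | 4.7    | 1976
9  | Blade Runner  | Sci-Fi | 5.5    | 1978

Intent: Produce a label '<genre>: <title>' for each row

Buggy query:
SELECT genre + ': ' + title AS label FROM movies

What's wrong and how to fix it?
Bug: SQLite uses || for string concatenation; + coerces text to numbers (yielding 0)

Fix: Use the || operator for string concatenation

Corrected query:
SELECT genre || ': ' || title AS label FROM movies

Result:
label                
---------------------
Sci-Fi: Inception    
Comedy: Superbad     
Horror: Scream       
Horror: Alien        
Sci-Fi: Dune         
Comedy: Clueless     
Sci-Fi: Dune         
Comedy: Groundhog Day
Sci-Fi: Blade Runner 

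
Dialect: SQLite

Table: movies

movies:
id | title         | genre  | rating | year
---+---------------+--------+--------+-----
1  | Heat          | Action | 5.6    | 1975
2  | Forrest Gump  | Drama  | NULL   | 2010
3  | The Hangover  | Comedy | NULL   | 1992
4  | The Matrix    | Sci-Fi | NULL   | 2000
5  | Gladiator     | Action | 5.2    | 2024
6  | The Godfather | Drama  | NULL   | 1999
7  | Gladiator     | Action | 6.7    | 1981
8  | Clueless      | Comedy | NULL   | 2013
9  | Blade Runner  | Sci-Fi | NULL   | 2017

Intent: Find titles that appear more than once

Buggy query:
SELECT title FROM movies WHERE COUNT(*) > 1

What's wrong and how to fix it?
Bug: COUNT(*) is an aggregate and cannot be used in WHERE

Fix: GROUP BY title, then filter groups with HAVING COUNT(*) > 1

Corrected query:
SELECT title FROM movies GROUP BY title HAVING COUNT(*) > 1

Result:
title    
---------
Gladiator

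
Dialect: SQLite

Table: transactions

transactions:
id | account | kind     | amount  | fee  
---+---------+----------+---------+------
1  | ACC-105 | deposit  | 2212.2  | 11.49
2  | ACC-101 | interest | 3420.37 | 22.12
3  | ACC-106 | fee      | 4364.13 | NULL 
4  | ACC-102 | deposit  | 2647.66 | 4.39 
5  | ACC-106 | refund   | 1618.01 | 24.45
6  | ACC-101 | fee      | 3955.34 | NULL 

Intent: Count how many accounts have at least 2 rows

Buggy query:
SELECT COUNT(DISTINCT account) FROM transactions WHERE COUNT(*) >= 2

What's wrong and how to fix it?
Bug: COUNT(*) cannot appear in WHERE; the per-group count doesn't exist yet

Fix: Group first with HAVING COUNT(*) >= 2, then COUNT the resulting groups

Corrected query:
SELECT COUNT(*) FROM (SELECT account FROM transactions GROUP BY account HAVING COUNT(*) >= 2)

Result:
COUNT(*)
--------
2       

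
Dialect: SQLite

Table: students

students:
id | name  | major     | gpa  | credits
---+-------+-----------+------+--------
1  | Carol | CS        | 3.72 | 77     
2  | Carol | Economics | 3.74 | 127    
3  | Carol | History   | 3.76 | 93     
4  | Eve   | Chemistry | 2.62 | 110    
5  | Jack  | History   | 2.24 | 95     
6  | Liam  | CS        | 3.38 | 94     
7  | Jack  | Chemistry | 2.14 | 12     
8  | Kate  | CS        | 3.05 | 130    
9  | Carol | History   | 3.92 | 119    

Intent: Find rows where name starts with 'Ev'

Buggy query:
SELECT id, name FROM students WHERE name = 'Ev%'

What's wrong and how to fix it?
Bug: Wildcards only work with LIKE; '=' treats '%' as a literal character

Fix: Replace '=' with LIKE so 'Ev%' is treated as a pattern

Corrected query:
SELECT id, name FROM students WHERE name LIKE 'Ev%'

Result:
id | name
---+-----
4  | Eve 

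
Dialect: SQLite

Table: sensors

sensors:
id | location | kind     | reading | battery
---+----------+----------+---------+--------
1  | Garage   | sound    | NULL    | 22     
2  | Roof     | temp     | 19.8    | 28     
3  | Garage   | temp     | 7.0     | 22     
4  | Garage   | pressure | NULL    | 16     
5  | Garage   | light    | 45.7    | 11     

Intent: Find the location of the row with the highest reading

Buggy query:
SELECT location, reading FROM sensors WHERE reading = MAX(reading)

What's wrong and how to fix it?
Bug: WHERE is evaluated per row; an aggregate over the whole table isn't defined there

Fix: Wrap MAX in a scalar subquery so WHERE compares against a single value

Corrected query:
SELECT location, reading FROM sensors WHERE reading = (SELECT MAX(reading) FROM sensors)

Result:
location | reading
---------+--------
Garage   | 45.7   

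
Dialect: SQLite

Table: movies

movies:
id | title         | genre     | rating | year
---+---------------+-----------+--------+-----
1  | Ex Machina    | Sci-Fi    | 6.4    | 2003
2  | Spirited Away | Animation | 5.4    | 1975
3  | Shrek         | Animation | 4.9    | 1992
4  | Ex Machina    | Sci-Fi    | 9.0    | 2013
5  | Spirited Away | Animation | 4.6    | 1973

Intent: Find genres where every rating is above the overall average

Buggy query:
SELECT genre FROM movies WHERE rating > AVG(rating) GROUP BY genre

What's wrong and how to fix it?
Bug: AVG() is an aggregate; it can't sit directly in WHERE

Fix: Use a subquery for AVG and a HAVING MIN(...) filter so the condition holds for every row in the group

Corrected query:
SELECT genre FROM movies GROUP BY genre HAVING MIN(rating) > (SELECT AVG(rating) FROM movies)

Result:
genre 
------
Sci-Fi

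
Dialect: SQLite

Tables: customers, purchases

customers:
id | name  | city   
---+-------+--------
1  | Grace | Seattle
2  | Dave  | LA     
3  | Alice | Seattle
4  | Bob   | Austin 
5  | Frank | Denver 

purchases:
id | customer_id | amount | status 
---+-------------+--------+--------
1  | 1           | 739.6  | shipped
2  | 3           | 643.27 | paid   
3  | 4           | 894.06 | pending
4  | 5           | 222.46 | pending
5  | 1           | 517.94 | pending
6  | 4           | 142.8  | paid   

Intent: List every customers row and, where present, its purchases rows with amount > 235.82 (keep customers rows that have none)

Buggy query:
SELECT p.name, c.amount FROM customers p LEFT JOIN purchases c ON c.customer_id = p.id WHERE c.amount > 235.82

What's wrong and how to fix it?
Bug: A WHERE condition on the right-hand table after LEFT JOIN drops unmatched parents

Fix: Move the right-table condition into the ON clause so unmatched parents are kept

Corrected query:
SELECT p.name, c.amount FROM customers p LEFT JOIN purchases c ON c.customer_id = p.id AND c.amount > 235.82

Result:
name  | amount
------+-------
Grace | 517.94
Grace | 739.6 
Dave  | NULL  
Alice | 643.27
Bob   | 894.06
Frank | NULL  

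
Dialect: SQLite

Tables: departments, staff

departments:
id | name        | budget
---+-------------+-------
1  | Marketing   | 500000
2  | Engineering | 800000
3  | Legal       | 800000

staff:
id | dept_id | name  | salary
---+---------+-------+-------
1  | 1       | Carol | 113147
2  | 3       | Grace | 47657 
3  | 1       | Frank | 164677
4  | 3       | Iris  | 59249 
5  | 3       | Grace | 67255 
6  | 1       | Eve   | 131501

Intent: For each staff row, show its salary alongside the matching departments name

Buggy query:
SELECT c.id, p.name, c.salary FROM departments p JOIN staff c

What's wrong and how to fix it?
Bug: JOIN with no ON clause produces a cartesian product; every staff row pairs with every departments row

Fix: Add ON c.dept_id = p.id to the JOIN

Corrected query:
SELECT c.id, p.name, c.salary FROM departments p JOIN staff c ON c.dept_id = p.id

Result:
id | name      | salary
---+-----------+-------
1  | Marketing | 113147
2  | Legal     | 47657 
3  | Marketing | 164677
4  | Legal     | 59249 
5  | Legal     | 67255 
6  | Marketing | 131501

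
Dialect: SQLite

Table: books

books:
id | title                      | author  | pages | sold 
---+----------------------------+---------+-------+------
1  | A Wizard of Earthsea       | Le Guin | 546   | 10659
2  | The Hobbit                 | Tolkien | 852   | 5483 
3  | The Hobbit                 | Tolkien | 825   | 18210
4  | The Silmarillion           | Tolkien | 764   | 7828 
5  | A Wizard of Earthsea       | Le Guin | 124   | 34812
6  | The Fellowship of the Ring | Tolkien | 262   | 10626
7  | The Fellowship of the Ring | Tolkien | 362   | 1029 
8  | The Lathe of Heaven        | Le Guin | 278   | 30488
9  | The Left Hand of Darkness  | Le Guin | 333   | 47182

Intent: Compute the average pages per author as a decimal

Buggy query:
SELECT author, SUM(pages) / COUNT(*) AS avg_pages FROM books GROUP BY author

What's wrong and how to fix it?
Bug: SUM(pages) and COUNT(*) are both integers; the division truncates the fractional part

Fix: Cast one side to REAL so the division keeps the fractional part

Corrected query:
SELECT author, SUM(pages) * 1.0 / COUNT(*) AS avg_pages FROM books GROUP BY author

Result:
author  | avg_pages
--------+----------
Le Guin | 320.25   
Tolkien | 613      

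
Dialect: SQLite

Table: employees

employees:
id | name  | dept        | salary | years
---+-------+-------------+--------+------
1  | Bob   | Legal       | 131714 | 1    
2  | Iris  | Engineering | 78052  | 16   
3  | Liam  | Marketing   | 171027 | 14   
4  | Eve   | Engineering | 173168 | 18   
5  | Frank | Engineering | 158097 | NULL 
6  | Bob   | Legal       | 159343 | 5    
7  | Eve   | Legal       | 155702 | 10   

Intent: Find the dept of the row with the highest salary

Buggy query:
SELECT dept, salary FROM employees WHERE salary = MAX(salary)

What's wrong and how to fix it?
Bug: MAX(salary) is an aggregate and cannot be used directly in WHERE

Fix: Use a subquery: WHERE salary = (SELECT MAX(salary) FROM employees)

Corrected query:
SELECT dept, salary FROM employees WHERE salary = (SELECT MAX(salary) FROM employees)

Result:
dept        | salary
------------+-------
Engineering | 173168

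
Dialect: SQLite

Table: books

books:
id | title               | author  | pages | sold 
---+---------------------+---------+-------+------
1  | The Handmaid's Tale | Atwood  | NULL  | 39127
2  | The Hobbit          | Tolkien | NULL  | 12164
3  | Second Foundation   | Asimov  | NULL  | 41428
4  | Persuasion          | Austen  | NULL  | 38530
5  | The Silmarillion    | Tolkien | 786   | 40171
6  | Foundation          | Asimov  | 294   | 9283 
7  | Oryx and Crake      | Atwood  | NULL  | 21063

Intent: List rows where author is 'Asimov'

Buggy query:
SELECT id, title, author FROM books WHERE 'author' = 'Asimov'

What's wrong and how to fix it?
Bug: 'author' in single quotes is a string literal, not the column; the comparison is literal-vs-literal and never true

Fix: Remove the quotes around the column name (or use double quotes for an identifier)

Corrected query:
SELECT id, title, author FROM books WHERE author = 'Asimov'

Result:
id | title             | author
---+-------------------+-------
3  | Second Foundation | Asimov
6  | Foundation        | Asimov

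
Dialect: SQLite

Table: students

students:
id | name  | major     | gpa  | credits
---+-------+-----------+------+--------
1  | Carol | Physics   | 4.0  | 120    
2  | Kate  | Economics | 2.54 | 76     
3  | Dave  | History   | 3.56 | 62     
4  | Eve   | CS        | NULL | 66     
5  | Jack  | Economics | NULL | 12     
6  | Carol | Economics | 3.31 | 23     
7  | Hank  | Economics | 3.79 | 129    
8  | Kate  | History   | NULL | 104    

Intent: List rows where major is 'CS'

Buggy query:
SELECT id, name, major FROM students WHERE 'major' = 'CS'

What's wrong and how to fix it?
Bug: 'major' in single quotes is a string literal, not the column; the comparison is literal-vs-literal and never true

Fix: Reference the column as major without single quotes

Corrected query:
SELECT id, name, major FROM students WHERE major = 'CS'

Result:
id | name | major
---+------+------
4  | Eve  | CS   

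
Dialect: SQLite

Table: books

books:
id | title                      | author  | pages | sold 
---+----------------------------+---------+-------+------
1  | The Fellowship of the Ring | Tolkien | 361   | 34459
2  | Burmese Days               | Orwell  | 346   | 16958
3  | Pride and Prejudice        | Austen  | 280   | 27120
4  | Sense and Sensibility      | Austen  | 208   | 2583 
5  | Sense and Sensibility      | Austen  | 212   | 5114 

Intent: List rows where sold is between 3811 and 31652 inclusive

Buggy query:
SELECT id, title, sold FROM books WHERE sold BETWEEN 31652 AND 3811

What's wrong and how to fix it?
Bug: BETWEEN expects the lower bound first; with 31652 AND 3811 the range is empty

Fix: Swap the bounds so the smaller value comes first

Corrected query:
SELECT id, title, sold FROM books WHERE sold BETWEEN 3811 AND 31652

Result:
id | title                 | sold 
---+-----------------------+------
2  | Burmese Days          | 16958
3  | Pride and Prejudice   | 27120
5  | Sense and Sensibility | 5114 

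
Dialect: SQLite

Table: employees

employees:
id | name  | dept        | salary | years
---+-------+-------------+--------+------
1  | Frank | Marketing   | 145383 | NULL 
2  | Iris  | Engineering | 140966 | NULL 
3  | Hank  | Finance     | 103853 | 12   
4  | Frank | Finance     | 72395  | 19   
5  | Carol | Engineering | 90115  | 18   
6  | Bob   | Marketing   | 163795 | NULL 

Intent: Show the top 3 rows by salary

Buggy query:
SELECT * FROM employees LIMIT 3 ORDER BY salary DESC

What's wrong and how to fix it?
Bug: ORDER BY cannot follow LIMIT; LIMIT is the final clause

Fix: Swap the clauses: ORDER BY first, then LIMIT

Corrected query:
SELECT * FROM employees ORDER BY salary DESC LIMIT 3

Result:
id | name  | dept        | salary | years
---+-------+-------------+--------+------
6  | Bob   | Marketing   | 163795 | NULL 
1  | Frank | Marketing   | 145383 | NULL 
2  | Iris  | Engineering | 140966 | NULL 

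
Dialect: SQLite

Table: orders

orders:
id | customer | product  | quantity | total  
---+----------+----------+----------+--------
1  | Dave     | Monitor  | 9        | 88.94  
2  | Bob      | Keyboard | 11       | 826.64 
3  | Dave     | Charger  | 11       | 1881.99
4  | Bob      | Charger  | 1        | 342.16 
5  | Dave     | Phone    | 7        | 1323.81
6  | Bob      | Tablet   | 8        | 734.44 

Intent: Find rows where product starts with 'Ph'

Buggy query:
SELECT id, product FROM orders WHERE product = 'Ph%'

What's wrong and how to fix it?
Bug: '=' compares the literal string including the % character; pattern matching needs LIKE

Fix: Replace '=' with LIKE so 'Ph%' is treated as a pattern

Corrected query:
SELECT id, product FROM orders WHERE product LIKE 'Ph%'

Result:
id | product
---+--------
5  | Phone  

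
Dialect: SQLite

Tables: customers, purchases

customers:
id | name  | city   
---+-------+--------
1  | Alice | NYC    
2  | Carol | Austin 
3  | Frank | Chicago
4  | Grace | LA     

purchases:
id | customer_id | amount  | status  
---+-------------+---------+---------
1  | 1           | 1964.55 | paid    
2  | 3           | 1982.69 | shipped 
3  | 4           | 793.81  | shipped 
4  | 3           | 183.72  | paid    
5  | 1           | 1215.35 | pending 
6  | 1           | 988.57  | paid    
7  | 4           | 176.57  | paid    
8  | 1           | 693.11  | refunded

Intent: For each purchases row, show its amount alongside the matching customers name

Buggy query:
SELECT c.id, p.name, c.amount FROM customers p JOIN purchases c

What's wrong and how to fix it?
Bug: Missing join condition: each purchases row is matched to all customers rows instead of just its own

Fix: Add ON c.customer_id = p.id to the JOIN

Corrected query:
SELECT c.id, p.name, c.amount FROM customers p JOIN purchases c ON c.customer_id = p.id

Result:
id | name  | amount 
---+-------+--------
1  | Alice | 1964.55
2  | Frank | 1982.69
3  | Grace | 793.81 
4  | Frank | 183.72 
5  | Alice | 1215.35
6  | Alice | 988.57 
7  | Grace | 176.57 
8  | Alice | 693.11 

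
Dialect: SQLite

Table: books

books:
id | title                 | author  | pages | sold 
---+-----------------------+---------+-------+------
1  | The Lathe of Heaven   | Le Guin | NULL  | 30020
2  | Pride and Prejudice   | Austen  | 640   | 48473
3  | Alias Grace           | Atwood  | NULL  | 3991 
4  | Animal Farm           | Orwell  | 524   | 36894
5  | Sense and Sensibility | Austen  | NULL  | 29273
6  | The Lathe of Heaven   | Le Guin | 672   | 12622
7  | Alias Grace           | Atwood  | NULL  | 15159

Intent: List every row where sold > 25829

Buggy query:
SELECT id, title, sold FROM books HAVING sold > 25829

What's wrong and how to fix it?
Bug: HAVING filters the output of aggregation, but this query has no GROUP BY and no aggregate functions, so SQLite rejects it (HAVING clause on a non-aggregate query); the condition here is per row

Fix: Replace HAVING with WHERE since the condition applies to individual rows

Corrected query:
SELECT id, title, sold FROM books WHERE sold > 25829

Result:
id | title                 | sold 
---+-----------------------+------
1  | The Lathe of Heaven   | 30020
2  | Pride and Prejudice   | 48473
4  | Animal Farm           | 36894
5  | Sense and Sensibility | 29273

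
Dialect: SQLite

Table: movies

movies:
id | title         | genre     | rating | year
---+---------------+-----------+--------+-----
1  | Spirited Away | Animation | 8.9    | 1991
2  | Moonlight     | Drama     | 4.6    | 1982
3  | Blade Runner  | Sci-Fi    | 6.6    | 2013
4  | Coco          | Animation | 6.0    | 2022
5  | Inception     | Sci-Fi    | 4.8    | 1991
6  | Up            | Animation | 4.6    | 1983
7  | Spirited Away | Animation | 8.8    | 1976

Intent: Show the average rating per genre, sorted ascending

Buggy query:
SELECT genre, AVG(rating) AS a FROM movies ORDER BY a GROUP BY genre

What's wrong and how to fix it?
Bug: GROUP BY must precede ORDER BY

Fix: Move ORDER BY to the end, after GROUP BY

Corrected query:
SELECT genre, AVG(rating) AS a FROM movies GROUP BY genre ORDER BY a

Result:
genre     | a    
----------+------
Drama     | 4.6  
Sci-Fi    | 5.7  
Animation | 7.075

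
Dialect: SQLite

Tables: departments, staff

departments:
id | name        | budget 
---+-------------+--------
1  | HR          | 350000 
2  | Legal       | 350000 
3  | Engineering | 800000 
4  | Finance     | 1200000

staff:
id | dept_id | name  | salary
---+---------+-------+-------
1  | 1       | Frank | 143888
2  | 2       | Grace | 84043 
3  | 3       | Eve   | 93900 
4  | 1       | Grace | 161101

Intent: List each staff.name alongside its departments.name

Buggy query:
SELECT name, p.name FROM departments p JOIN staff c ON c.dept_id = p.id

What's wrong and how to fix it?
Bug: 'name' exists in both joined tables, so the database can't tell which one is meant

Fix: Prefix ambiguous columns with the table alias

Corrected query:
SELECT c.name, p.name FROM departments p JOIN staff c ON c.dept_id = p.id

Result:
name  | name       
------+------------
Frank | HR         
Grace | Legal      
Eve   | Engineering
Grace | HR         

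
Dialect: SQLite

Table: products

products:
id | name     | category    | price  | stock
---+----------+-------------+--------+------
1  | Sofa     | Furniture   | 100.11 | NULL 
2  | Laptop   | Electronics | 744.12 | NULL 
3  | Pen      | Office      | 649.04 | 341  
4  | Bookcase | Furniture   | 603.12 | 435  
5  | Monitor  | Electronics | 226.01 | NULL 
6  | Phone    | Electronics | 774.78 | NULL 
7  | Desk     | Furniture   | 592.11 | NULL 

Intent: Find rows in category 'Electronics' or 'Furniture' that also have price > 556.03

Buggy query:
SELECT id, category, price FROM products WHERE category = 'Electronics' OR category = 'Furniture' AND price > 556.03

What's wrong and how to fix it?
Bug: AND binds tighter than OR, so this parses as category = 'Electronics' OR (category = 'Furniture' AND price > 556.03)

Fix: Group the OR with parentheses (or use IN), then AND the threshold

Corrected query:
SELECT id, category, price FROM products WHERE (category = 'Electronics' OR category = 'Furniture') AND price > 556.03

Result:
id | category    | price 
---+-------------+-------
2  | Electronics | 744.12
4  | Furniture   | 603.12
6  | Electronics | 774.78
7  | Furniture   | 592.11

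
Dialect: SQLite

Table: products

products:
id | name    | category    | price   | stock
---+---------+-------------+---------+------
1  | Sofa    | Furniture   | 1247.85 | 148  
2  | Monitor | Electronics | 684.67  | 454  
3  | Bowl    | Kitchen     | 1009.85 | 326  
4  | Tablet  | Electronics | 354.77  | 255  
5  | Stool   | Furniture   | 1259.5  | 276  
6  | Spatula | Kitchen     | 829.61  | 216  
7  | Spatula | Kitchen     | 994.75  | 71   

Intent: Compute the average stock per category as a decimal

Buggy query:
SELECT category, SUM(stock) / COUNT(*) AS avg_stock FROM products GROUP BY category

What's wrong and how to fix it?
Bug: SUM(stock) and COUNT(*) are both integers; the division truncates the fractional part

Fix: Cast one side to REAL so the division keeps the fractional part

Corrected query:
SELECT category, SUM(stock) * 1.0 / COUNT(*) AS avg_stock FROM products GROUP BY category

Result:
category    | avg_stock 
------------+-----------
Electronics | 354.5     
Furniture   | 212       
Kitchen     | 204.333333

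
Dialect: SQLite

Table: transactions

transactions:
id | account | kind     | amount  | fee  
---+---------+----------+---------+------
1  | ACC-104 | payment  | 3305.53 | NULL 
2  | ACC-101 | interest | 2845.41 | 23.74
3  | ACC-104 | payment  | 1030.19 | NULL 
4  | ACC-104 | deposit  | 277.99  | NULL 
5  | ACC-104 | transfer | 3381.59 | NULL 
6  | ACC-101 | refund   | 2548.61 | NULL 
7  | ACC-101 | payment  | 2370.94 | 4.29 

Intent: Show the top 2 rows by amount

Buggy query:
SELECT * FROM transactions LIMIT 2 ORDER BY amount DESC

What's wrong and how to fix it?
Bug: LIMIT must come after ORDER BY

Fix: Sort with ORDER BY, then apply LIMIT

Corrected query:
SELECT * FROM transactions ORDER BY amount DESC LIMIT 2

Result:
id | account | kind     | amount  | fee 
---+---------+----------+---------+-----
5  | ACC-104 | transfer | 3381.59 | NULL
1  | ACC-104 | payment  | 3305.53 | NULL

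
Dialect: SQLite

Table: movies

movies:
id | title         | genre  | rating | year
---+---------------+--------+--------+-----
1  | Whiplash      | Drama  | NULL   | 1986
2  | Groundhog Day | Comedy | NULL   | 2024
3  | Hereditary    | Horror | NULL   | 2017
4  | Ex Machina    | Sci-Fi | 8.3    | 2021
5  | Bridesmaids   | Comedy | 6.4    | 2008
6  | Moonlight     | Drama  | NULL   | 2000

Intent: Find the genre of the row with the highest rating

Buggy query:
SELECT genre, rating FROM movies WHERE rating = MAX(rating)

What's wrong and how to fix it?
Bug: MAX(rating) is an aggregate and cannot be used directly in WHERE

Fix: Wrap MAX in a scalar subquery so WHERE compares against a single value

Corrected query:
SELECT genre, rating FROM movies WHERE rating = (SELECT MAX(rating) FROM movies)

Result:
genre  | rating
-------+-------
Sci-Fi | 8.3   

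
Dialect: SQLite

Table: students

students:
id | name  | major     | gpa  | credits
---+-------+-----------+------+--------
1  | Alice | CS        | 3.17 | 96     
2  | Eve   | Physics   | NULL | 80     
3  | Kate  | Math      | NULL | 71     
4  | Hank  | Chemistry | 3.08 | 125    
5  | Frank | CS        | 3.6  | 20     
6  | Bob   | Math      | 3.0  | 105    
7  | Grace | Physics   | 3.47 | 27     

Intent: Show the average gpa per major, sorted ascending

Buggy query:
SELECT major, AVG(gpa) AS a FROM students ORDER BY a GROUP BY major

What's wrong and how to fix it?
Bug: GROUP BY must precede ORDER BY

Fix: Move ORDER BY to the end, after GROUP BY

Corrected query:
SELECT major, AVG(gpa) AS a FROM students GROUP BY major ORDER BY a

Result:
major     | a    
----------+------
Math      | 3    
Chemistry | 3.08 
CS        | 3.385
Physics   | 3.47 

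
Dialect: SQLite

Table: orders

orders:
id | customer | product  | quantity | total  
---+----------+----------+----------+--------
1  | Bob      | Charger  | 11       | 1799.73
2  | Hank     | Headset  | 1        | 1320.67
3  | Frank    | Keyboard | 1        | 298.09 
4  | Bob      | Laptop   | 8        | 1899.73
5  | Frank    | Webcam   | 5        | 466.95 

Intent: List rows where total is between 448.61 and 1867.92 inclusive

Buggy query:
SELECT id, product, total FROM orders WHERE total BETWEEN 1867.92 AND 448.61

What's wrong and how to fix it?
Bug: BETWEEN expects the lower bound first; with 1867.92 AND 448.61 the range is empty

Fix: Write BETWEEN 448.61 AND 1867.92

Corrected query:
SELECT id, product, total FROM orders WHERE total BETWEEN 448.61 AND 1867.92

Result:
id | product | total  
---+---------+--------
1  | Charger | 1799.73
2  | Headset | 1320.67
5  | Webcam  | 466.95 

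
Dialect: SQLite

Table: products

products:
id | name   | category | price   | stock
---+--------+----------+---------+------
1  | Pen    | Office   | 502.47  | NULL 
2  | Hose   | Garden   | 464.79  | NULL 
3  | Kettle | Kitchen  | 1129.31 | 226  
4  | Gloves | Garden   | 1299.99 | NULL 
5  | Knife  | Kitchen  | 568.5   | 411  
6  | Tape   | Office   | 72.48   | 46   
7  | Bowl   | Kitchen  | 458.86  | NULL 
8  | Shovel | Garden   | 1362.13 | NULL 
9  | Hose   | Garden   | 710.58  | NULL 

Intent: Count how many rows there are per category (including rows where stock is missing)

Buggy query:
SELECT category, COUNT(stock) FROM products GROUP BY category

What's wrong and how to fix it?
Bug: COUNT(stock) skips NULLs, so groups with missing stock are undercounted

Fix: Use COUNT(*) to count all rows regardless of NULL

Corrected query:
SELECT category, COUNT(*) FROM products GROUP BY category

Result:
category | COUNT(*)
---------+---------
Garden   | 4       
Kitchen  | 3       
Office   | 2       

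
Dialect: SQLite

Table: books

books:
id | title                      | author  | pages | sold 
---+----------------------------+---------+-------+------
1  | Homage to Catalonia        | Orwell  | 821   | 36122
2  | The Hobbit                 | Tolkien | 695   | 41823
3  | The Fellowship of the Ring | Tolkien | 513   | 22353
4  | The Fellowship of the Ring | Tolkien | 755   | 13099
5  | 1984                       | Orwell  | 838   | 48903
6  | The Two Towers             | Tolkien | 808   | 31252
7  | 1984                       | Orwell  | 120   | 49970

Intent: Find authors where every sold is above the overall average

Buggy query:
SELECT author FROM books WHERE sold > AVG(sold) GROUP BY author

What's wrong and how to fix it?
Bug: AVG() is an aggregate; it can't sit directly in WHERE

Fix: Compute the overall average in a scalar subquery and compare each group's MIN against it in HAVING

Corrected query:
SELECT author FROM books GROUP BY author HAVING MIN(sold) > (SELECT AVG(sold) FROM books)

Result:
author
------
Orwell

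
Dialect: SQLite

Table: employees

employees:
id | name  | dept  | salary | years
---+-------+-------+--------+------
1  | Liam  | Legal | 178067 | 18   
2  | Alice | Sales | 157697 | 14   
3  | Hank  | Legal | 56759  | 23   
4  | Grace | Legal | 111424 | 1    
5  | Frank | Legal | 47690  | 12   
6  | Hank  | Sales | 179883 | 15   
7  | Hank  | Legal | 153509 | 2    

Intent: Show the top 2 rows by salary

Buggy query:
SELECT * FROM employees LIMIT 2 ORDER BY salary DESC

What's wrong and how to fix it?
Bug: ORDER BY cannot follow LIMIT; LIMIT is the final clause

Fix: Swap the clauses: ORDER BY first, then LIMIT

Corrected query:
SELECT * FROM employees ORDER BY salary DESC LIMIT 2

Result:
id | name | dept  | salary | years
---+------+-------+--------+------
6  | Hank | Sales | 179883 | 15   
1  | Liam | Legal | 178067 | 18   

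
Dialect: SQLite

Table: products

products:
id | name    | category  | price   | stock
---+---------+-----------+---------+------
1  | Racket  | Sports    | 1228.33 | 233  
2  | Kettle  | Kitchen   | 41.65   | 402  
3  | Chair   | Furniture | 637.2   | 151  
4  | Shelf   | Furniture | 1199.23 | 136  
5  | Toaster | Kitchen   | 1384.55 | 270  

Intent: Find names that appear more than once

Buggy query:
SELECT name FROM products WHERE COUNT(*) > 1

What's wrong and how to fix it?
Bug: WHERE can't reference COUNT(*); aggregates are computed after WHERE

Fix: Group first, then use HAVING for the count condition

Corrected query:
SELECT name FROM products GROUP BY name HAVING COUNT(*) > 1

Result:
(no rows)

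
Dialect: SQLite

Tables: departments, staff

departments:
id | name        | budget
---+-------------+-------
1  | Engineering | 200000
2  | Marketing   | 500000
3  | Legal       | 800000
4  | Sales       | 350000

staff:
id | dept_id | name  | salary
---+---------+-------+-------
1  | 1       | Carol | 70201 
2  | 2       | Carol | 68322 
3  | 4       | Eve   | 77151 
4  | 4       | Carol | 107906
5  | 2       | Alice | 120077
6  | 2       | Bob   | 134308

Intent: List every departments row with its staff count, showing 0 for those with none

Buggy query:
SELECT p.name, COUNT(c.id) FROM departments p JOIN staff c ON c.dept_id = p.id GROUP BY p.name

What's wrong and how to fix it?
Bug: INNER JOIN drops departments rows that have no matching staff rows

Fix: Switch to LEFT JOIN to retain unmatched parent rows

Corrected query:
SELECT p.name, COUNT(c.id) FROM departments p LEFT JOIN staff c ON c.dept_id = p.id GROUP BY p.name

Result:
name        | COUNT(c.id)
------------+------------
Engineering | 1          
Legal       | 0          
Marketing   | 3          
Sales       | 2          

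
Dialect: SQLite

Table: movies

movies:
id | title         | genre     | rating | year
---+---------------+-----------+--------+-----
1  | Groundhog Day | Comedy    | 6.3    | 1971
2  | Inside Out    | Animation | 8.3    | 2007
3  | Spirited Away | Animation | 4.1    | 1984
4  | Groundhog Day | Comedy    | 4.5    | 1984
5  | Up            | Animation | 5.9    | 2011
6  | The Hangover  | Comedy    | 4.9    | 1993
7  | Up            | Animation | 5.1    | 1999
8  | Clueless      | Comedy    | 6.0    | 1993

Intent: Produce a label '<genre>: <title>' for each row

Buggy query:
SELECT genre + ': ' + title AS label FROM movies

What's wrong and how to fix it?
Bug: '+' is numeric addition; on text columns SQLite converts them to 0 instead of concatenating

Fix: Replace + with || to concatenate text

Corrected query:
SELECT genre || ': ' || title AS label FROM movies

Result:
label                   
------------------------
Comedy: Groundhog Day   
Animation: Inside Out   
Animation: Spirited Away
Comedy: Groundhog Day   
Animation: Up           
Comedy: The Hangover    
Animation: Up           
Comedy: Clueless        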